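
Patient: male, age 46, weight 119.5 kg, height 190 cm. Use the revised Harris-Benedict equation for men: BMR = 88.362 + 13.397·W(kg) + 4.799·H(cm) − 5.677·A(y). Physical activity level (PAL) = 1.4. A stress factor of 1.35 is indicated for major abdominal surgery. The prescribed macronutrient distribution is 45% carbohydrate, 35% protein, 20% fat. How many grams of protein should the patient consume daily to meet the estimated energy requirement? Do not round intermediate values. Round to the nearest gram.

Harris-Benedict: BMR = 88.362 + 13.397(119.5) + 4.799(190) − 5.677(46) = 2339.9715 kcal/day.
TEE = 2339.9715 × 1.4 = 3275.9601 kcal/day.
With stress factor 1.35: 3275.9601 × 1.35 = 4422.5461 kcal/day.
Protein energy = 35% × 4422.5461 = 1547.8911 kcal.
Protein = 1547.8911 ÷ 4 kcal/g = 386.9728 g.

387 g/day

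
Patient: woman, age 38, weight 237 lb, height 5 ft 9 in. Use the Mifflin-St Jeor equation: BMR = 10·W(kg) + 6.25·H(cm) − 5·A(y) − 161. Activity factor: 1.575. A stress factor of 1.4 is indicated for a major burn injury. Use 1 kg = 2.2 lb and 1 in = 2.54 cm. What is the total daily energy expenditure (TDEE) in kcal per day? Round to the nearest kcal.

4017 kcal per day

Convert to metric: weight = 237 ÷ 2.2 = 107.7273 kg; height = (5×12 + 9) × 2.54 = 69 × 2.54 = 175.26 cm.
Mifflin-St Jeor (female): BMR = 10(107.7273) + 6.25(175.26) − 5(38) − 161 = 1077.2727 + 1095.375 − 190 − 161 = 1821.6477 kcal/day.
TEE = BMR × activity factor = 1821.6477 × 1.575 = 2869.0952 kcal/day.
Apply stress factor: 2869.0952 × 1.4 = 4016.7332 kcal/day.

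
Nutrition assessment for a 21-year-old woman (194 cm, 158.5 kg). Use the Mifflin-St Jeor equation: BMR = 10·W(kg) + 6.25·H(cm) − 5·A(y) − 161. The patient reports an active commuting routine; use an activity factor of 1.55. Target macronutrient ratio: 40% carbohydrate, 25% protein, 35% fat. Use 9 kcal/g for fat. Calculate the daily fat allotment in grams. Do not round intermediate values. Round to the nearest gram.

153 g/day

Mifflin-St Jeor (female): BMR = 10(158.5) + 6.25(194) − 5(21) − 161 = 1585 + 1212.5 − 105 − 161 = 2531.5 kcal/day.
TEE = 2531.5 × 1.55 = 3923.825 kcal/day.
Fat energy = 35% × 3923.825 = 1373.3388 kcal.
Fat = 1373.3388 ÷ 9 kcal/g = 152.5932 g.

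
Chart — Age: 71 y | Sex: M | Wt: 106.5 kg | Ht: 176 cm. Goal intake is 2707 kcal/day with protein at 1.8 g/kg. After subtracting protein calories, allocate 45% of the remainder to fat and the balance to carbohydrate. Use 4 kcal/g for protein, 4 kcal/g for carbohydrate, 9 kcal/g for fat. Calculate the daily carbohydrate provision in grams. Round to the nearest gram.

Protein = 1.8 × 106.5 = 191.7 g → 191.7 × 4 = 766.8 kcal.
Non-protein calories = 2707 − 766.8 = 1940.2 kcal.
Fat: 45% × 1940.2 = 873.09 kcal; carbohydrate: 1067.11 kcal.
Carbohydrate: 1067.11 kcal ÷ 4 kcal/g = 266.7775 g.

267 g/day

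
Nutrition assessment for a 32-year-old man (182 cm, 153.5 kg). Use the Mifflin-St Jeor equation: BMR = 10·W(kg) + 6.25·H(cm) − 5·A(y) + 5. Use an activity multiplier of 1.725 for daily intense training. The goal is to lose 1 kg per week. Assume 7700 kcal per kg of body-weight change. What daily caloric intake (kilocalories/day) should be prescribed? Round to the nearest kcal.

Mifflin-St Jeor (male): BMR = 10(153.5) + 6.25(182) − 5(32) + 5 = 1535 + 1137.5 − 160 + 5 = 2517.5 kcal/day.
TEE = 2517.5 × 1.725 = 4342.6875 kcal/day.
Required daily deficit = 1 × 7700 ÷ 7 = 1100 kcal/day.
Target intake = 4342.6875 − 1100 = 3242.6875 kcal/day.

3243 kilocalories/day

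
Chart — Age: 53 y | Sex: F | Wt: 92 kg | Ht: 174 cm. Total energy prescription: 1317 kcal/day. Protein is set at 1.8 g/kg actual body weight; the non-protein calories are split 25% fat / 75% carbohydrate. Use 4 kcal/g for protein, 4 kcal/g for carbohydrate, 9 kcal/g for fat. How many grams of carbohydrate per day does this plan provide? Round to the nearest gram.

Protein = 1.8 × 92 = 165.6 g → 165.6 × 4 = 662.4 kcal.
Non-protein calories = 1317 − 662.4 = 654.6 kcal.
Fat: 25% × 654.6 = 163.65 kcal; carbohydrate: 490.95 kcal.
Carbohydrate: 490.95 kcal ÷ 4 kcal/g = 122.7375 g.

123 g/day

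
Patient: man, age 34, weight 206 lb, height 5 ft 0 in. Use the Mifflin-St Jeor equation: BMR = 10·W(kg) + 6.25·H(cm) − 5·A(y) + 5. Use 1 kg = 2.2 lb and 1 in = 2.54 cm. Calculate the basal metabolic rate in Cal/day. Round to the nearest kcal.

Convert to metric: weight = 206 ÷ 2.2 = 93.6364 kg; height = (5×12 + 0) × 2.54 = 60 × 2.54 = 152.4 cm.
Mifflin-St Jeor (male): BMR = 10(93.6364) + 6.25(152.4) − 5(34) + 5 = 936.3636 + 952.5 − 170 + 5 = 1723.8636 kcal/day.

1724 Cal/day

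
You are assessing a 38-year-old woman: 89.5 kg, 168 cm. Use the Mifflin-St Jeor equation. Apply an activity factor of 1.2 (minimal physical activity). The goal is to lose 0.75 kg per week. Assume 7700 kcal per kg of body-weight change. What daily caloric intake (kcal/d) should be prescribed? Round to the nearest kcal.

1088 kcal/d

Mifflin-St Jeor (female): BMR = 10(89.5) + 6.25(168) − 5(38) − 161 = 895 + 1050 − 190 − 161 = 1594 kcal/day.
TEE = 1594 × 1.2 = 1912.8 kcal/day.
Required daily deficit = 0.75 × 7700 ÷ 7 = 825 kcal/day.
Target intake = 1912.8 − 825 = 1087.8 kcal/day.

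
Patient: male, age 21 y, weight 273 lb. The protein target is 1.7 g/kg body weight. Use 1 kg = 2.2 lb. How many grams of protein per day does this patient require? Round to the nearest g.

Weight in kg = 273 ÷ 2.2 = 124.0909 kg.
Protein = 1.7 g/kg × 124.0909 kg = 210.9545 g/day.

211 g/day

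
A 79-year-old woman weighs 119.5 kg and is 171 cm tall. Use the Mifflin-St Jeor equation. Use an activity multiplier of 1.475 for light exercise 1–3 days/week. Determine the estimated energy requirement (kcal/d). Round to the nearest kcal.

Mifflin-St Jeor (female): BMR = 10(119.5) + 6.25(171) − 5(79) − 161 = 1195 + 1068.75 − 395 − 161 = 1707.75 kcal/day.
TEE = BMR × activity factor = 1707.75 × 1.475 = 2518.9313 kcal/day.

2519 kcal/d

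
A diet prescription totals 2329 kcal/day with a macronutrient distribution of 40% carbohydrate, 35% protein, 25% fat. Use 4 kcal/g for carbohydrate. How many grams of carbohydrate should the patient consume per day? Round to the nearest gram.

Carbohydrate energy = 40% × 2329 = 931.6 kcal.
At 4 kcal/g: 931.6 ÷ 4 = 232.9 g.

233 g/day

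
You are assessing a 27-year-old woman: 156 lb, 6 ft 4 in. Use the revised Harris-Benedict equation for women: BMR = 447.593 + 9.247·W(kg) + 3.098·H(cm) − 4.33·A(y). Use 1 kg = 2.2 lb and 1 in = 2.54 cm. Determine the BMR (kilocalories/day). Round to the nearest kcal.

1584 kilocalories/day

Convert to metric: weight = 156 ÷ 2.2 = 70.9091 kg; height = (6×12 + 4) × 2.54 = 76 × 2.54 = 193.04 cm.
Harris-Benedict: BMR = 447.593 + 9.247(70.9091) + 3.098(193.04) − 4.33(27) = 1584.4173 kcal/day.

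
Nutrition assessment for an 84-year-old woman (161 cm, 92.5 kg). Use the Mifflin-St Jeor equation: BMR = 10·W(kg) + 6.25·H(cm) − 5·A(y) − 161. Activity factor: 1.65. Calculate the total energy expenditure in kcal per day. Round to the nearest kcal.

Mifflin-St Jeor (female): BMR = 10(92.5) + 6.25(161) − 5(84) − 161 = 925 + 1006.25 − 420 − 161 = 1350.25 kcal/day.
TEE = BMR × activity factor = 1350.25 × 1.65 = 2227.9125 kcal/day.

2228 kcal per day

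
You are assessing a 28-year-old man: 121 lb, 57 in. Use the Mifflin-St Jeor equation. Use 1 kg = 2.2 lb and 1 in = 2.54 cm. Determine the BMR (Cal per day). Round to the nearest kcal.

1320 Cal per day

Convert to metric: weight = 121 ÷ 2.2 = 55 kg; height = 57 × 2.54 = 144.78 cm.
Mifflin-St Jeor (male): BMR = 10(55) + 6.25(144.78) − 5(28) + 5 = 550 + 904.875 − 140 + 5 = 1319.875 kcal/day.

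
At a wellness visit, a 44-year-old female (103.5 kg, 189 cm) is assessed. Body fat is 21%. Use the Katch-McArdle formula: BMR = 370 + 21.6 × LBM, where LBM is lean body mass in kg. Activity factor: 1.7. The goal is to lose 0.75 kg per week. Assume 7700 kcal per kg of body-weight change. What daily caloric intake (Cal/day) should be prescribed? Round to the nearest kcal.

LBM = 103.5 × (1 − 0.21) = 81.765 kg. Katch-McArdle: BMR = 370 + 21.6 × 81.765 = 2136.124 kcal/day.
TEE = 2136.124 × 1.7 = 3631.4108 kcal/day.
Required daily deficit = 0.75 × 7700 ÷ 7 = 825 kcal/day.
Target intake = 3631.4108 − 825 = 2806.4108 kcal/day.

2806 Cal/day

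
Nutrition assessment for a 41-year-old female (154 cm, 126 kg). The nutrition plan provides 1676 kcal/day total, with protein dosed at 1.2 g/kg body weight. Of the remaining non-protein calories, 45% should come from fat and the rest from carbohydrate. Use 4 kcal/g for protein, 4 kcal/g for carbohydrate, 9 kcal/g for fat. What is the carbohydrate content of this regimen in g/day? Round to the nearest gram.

Protein = 1.2 × 126 = 151.2 g → 151.2 × 4 = 604.8 kcal.
Non-protein calories = 1676 − 604.8 = 1071.2 kcal.
Fat: 45% × 1071.2 = 482.04 kcal; carbohydrate: 589.16 kcal.
Carbohydrate: 589.16 kcal ÷ 4 kcal/g = 147.29 g.

147 g/day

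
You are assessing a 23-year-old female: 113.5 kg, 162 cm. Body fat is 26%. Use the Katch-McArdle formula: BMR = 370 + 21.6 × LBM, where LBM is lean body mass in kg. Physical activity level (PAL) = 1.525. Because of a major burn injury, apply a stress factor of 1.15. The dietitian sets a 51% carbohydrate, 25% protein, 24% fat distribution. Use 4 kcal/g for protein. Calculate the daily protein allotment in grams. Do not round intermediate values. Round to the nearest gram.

239 g/day

LBM = 113.5 × (1 − 0.26) = 83.99 kg. Katch-McArdle: BMR = 370 + 21.6 × 83.99 = 2184.184 kcal/day.
TEE = 2184.184 × 1.525 = 3330.8806 kcal/day.
With stress factor 1.15: 3330.8806 × 1.15 = 3830.5127 kcal/day.
Protein energy = 25% × 3830.5127 = 957.6282 kcal.
Protein = 957.6282 ÷ 4 kcal/g = 239.407 g.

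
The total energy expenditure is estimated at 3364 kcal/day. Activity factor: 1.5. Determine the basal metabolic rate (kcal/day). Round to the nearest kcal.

2243 kcal/day

BMR = TEE ÷ activity factor = 3364 ÷ 1.5 = 2242.6667 kcal/day.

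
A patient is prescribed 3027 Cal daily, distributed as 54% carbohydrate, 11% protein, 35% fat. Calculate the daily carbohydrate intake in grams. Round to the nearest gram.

409 g/day

Carbohydrate energy = 54% × 3027 = 1634.58 kcal.
At 4 kcal/g: 1634.58 ÷ 4 = 408.645 g.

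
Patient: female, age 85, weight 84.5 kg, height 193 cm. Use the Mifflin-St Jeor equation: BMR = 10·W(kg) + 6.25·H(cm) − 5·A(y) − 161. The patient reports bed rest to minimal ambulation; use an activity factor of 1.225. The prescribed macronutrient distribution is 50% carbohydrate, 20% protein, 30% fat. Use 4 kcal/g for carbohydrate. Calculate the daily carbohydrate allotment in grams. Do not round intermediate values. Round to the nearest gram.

Mifflin-St Jeor (female): BMR = 10(84.5) + 6.25(193) − 5(85) − 161 = 845 + 1206.25 − 425 − 161 = 1465.25 kcal/day.
TEE = 1465.25 × 1.225 = 1794.9313 kcal/day.
Carbohydrate energy = 50% × 1794.9313 = 897.4656 kcal.
Carbohydrate = 897.4656 ÷ 4 kcal/g = 224.3664 g.

224 g/day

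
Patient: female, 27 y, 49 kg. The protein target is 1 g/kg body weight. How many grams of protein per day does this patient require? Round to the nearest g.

49 g/day

Protein = 1 g/kg × 49 kg = 49 g/day.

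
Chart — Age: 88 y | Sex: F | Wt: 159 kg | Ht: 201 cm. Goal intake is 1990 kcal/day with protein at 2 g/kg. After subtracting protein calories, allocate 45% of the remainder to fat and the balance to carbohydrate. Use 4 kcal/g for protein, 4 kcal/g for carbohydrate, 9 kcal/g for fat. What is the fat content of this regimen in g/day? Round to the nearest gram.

36 g/day

Protein = 2 × 159 = 318 g → 318 × 4 = 1272 kcal.
Non-protein calories = 1990 − 1272 = 718 kcal.
Fat: 45% × 718 = 323.1 kcal; carbohydrate: 394.9 kcal.
Fat: 323.1 kcal ÷ 9 kcal/g = 35.9 g.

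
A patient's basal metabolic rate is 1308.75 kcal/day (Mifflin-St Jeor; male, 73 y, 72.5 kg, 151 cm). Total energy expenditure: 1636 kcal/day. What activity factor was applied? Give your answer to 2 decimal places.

1.25

Activity factor = TEE ÷ BMR = 1636 ÷ 1308.75 = 1.25.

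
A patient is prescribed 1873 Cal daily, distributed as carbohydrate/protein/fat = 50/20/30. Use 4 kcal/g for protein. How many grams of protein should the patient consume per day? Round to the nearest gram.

94 g/day

Protein energy = 20% × 1873 = 374.6 kcal.
At 4 kcal/g: 374.6 ÷ 4 = 93.65 g.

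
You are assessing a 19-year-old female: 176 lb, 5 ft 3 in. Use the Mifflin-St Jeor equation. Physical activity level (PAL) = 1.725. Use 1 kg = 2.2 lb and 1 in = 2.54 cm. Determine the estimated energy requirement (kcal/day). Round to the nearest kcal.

2664 kcal/day

Convert to metric: weight = 176 ÷ 2.2 = 80 kg; height = (5×12 + 3) × 2.54 = 63 × 2.54 = 160.02 cm.
Mifflin-St Jeor (female): BMR = 10(80) + 6.25(160.02) − 5(19) − 161 = 800 + 1000.125 − 95 − 161 = 1544.125 kcal/day.
TEE = BMR × activity factor = 1544.125 × 1.725 = 2663.6156 kcal/day.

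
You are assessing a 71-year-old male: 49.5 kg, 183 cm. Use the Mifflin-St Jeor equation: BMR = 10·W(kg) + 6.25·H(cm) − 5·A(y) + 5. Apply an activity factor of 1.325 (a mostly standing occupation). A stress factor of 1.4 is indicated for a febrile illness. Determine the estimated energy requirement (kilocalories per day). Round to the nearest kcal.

Mifflin-St Jeor (male): BMR = 10(49.5) + 6.25(183) − 5(71) + 5 = 495 + 1143.75 − 355 + 5 = 1288.75 kcal/day.
TEE = BMR × activity factor = 1288.75 × 1.325 = 1707.5938 kcal/day.
Apply stress factor: 1707.5938 × 1.4 = 2390.6313 kcal/day.

2391 kilocalories per day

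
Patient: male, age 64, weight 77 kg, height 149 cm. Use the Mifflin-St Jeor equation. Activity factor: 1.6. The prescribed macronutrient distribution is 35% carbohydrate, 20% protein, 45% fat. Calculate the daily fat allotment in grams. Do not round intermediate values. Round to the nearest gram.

111 g/day

Mifflin-St Jeor (male): BMR = 10(77) + 6.25(149) − 5(64) + 5 = 770 + 931.25 − 320 + 5 = 1386.25 kcal/day.
TEE = 1386.25 × 1.6 = 2218 kcal/day.
Fat energy = 45% × 2218 = 998.1 kcal.
Fat = 998.1 ÷ 9 kcal/g = 110.9 g.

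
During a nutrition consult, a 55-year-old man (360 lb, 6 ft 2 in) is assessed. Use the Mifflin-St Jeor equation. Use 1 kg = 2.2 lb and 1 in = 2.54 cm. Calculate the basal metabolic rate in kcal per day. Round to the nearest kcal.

Convert to metric: weight = 360 ÷ 2.2 = 163.6364 kg; height = (6×12 + 2) × 2.54 = 74 × 2.54 = 187.96 cm.
Mifflin-St Jeor (male): BMR = 10(163.6364) + 6.25(187.96) − 5(55) + 5 = 1636.3636 + 1174.75 − 275 + 5 = 2541.1136 kcal/day.

2541 kcal per day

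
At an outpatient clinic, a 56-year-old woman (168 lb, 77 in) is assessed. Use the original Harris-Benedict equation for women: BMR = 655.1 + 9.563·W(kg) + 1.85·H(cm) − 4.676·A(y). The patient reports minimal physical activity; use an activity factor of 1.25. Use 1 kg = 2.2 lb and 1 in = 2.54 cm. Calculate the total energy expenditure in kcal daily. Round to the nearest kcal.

Convert to metric: weight = 168 ÷ 2.2 = 76.3636 kg; height = 77 × 2.54 = 195.58 cm.
Harris-Benedict: BMR = 655.1 + 9.563(76.3636) + 1.85(195.58) − 4.676(56) = 1485.3325 kcal/day.
TEE = BMR × activity factor = 1485.3325 × 1.25 = 1856.6656 kcal/day.

1857 kcal daily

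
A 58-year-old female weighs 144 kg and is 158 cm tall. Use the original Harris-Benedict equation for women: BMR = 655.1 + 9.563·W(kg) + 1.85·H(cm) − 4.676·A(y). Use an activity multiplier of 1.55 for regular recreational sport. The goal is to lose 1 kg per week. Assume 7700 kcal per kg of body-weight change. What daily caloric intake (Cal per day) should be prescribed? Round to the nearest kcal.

Harris-Benedict: BMR = 655.1 + 9.563(144) + 1.85(158) − 4.676(58) = 2053.264 kcal/day.
TEE = 2053.264 × 1.55 = 3182.5592 kcal/day.
Required daily deficit = 1 × 7700 ÷ 7 = 1100 kcal/day.
Target intake = 3182.5592 − 1100 = 2082.5592 kcal/day.

2083 Cal per day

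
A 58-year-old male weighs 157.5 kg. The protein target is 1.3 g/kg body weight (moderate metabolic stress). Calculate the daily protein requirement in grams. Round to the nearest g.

Protein = 1.3 g/kg × 157.5 kg = 204.75 g/day.

205 g/day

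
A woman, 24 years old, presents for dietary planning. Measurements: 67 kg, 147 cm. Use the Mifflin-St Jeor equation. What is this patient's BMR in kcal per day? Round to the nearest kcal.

Mifflin-St Jeor (female): BMR = 10(67) + 6.25(147) − 5(24) − 161 = 670 + 918.75 − 120 − 161 = 1307.75 kcal/day.

1308 kcal per day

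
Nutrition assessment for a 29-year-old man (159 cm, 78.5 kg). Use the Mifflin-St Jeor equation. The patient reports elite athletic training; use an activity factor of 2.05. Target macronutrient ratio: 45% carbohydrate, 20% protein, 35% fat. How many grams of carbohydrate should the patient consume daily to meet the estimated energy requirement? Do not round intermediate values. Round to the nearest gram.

378 g/day

Mifflin-St Jeor (male): BMR = 10(78.5) + 6.25(159) − 5(29) + 5 = 785 + 993.75 − 145 + 5 = 1638.75 kcal/day.
TEE = 1638.75 × 2.05 = 3359.4375 kcal/day.
Carbohydrate energy = 45% × 3359.4375 = 1511.7469 kcal.
Carbohydrate = 1511.7469 ÷ 4 kcal/g = 377.9367 g.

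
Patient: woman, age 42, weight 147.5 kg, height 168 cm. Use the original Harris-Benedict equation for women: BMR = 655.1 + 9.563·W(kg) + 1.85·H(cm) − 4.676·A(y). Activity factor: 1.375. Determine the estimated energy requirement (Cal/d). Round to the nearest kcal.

Harris-Benedict: BMR = 655.1 + 9.563(147.5) + 1.85(168) − 4.676(42) = 2180.0505 kcal/day.
TEE = BMR × activity factor = 2180.0505 × 1.375 = 2997.5694 kcal/day.

2998 Cal/d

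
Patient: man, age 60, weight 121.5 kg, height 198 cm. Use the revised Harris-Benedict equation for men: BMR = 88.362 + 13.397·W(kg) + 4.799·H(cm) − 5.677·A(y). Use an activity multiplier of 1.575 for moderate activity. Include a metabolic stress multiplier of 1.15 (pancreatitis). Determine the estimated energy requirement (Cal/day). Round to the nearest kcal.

Harris-Benedict: BMR = 88.362 + 13.397(121.5) + 4.799(198) − 5.677(60) = 2325.6795 kcal/day.
TEE = BMR × activity factor = 2325.6795 × 1.575 = 3662.9452 kcal/day.
Apply stress factor: 3662.9452 × 1.15 = 4212.387 kcal/day.

4212 Cal/day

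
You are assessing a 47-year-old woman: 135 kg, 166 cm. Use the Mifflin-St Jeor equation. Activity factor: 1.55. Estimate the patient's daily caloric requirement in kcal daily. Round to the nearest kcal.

3087 kcal daily

Mifflin-St Jeor (female): BMR = 10(135) + 6.25(166) − 5(47) − 161 = 1350 + 1037.5 − 235 − 161 = 1991.5 kcal/day.
TEE = BMR × activity factor = 1991.5 × 1.55 = 3086.825 kcal/day.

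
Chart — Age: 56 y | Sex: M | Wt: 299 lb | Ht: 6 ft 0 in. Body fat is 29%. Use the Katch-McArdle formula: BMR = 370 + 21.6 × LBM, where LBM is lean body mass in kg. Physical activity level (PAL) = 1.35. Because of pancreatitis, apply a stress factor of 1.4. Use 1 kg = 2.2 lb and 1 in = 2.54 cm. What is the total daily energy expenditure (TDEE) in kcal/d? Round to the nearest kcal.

4639 kcal/d

Convert to metric: weight = 299 ÷ 2.2 = 135.9091 kg; height = (6×12 + 0) × 2.54 = 72 × 2.54 = 182.88 cm.
LBM = 135.9091 × (1 − 0.29) = 96.4955 kg. Katch-McArdle: BMR = 370 + 21.6 × 96.4955 = 2454.3018 kcal/day.
TEE = BMR × activity factor = 2454.3018 × 1.35 = 3313.3075 kcal/day.
Apply stress factor: 3313.3075 × 1.4 = 4638.6304 kcal/day.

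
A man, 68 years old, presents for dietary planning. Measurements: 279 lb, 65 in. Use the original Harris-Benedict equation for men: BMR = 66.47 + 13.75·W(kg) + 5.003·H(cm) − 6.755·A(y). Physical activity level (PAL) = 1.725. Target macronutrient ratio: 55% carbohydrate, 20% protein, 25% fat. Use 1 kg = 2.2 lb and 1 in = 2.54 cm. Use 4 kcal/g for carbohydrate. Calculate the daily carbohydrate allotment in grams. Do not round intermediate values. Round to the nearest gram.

Convert to metric: weight = 279 ÷ 2.2 = 126.8182 kg; height = 65 × 2.54 = 165.1 cm.
Harris-Benedict: BMR = 66.47 + 13.75(126.8182) + 5.003(165.1) − 6.755(68) = 2176.8753 kcal/day.
TEE = 2176.8753 × 1.725 = 3755.1099 kcal/day.
Carbohydrate energy = 55% × 3755.1099 = 2065.3104 kcal.
Carbohydrate = 2065.3104 ÷ 4 kcal/g = 516.3276 g.

516 g/day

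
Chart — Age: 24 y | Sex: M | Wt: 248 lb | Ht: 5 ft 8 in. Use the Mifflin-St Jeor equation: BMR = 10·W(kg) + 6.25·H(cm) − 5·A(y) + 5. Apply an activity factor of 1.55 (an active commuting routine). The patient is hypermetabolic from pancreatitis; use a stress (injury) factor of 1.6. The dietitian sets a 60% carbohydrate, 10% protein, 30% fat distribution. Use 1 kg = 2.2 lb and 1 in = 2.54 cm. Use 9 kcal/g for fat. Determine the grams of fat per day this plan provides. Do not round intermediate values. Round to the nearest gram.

173 g/day

Convert to metric: weight = 248 ÷ 2.2 = 112.7273 kg; height = (5×12 + 8) × 2.54 = 68 × 2.54 = 172.72 cm.
Mifflin-St Jeor (male): BMR = 10(112.7273) + 6.25(172.72) − 5(24) + 5 = 1127.2727 + 1079.5 − 120 + 5 = 2091.7727 kcal/day.
TEE = 2091.7727 × 1.55 = 3242.2477 kcal/day.
With stress factor 1.6: 3242.2477 × 1.6 = 5187.5964 kcal/day.
Fat energy = 30% × 5187.5964 = 1556.2789 kcal.
Fat = 1556.2789 ÷ 9 kcal/g = 172.9199 g.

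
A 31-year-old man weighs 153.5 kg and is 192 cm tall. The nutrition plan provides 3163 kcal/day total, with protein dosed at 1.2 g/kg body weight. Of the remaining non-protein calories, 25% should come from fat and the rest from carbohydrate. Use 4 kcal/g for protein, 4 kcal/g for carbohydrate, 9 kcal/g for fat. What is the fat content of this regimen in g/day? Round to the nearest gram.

67 g/day

Protein = 1.2 × 153.5 = 184.2 g → 184.2 × 4 = 736.8 kcal.
Non-protein calories = 3163 − 736.8 = 2426.2 kcal.
Fat: 25% × 2426.2 = 606.55 kcal; carbohydrate: 1819.65 kcal.
Fat: 606.55 kcal ÷ 9 kcal/g = 67.3944 g.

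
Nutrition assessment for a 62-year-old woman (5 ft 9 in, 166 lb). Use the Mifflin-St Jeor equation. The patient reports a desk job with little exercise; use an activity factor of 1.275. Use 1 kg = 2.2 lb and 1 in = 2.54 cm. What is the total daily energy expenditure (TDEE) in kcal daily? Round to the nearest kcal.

Convert to metric: weight = 166 ÷ 2.2 = 75.4545 kg; height = (5×12 + 9) × 2.54 = 69 × 2.54 = 175.26 cm.
Mifflin-St Jeor (female): BMR = 10(75.4545) + 6.25(175.26) − 5(62) − 161 = 754.5455 + 1095.375 − 310 − 161 = 1378.9205 kcal/day.
TEE = BMR × activity factor = 1378.9205 × 1.275 = 1758.1236 kcal/day.

1758 kcal daily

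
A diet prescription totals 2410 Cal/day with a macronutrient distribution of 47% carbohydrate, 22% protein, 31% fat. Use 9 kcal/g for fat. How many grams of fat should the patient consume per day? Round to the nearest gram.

83 g/day

Fat energy = 31% × 2410 = 747.1 kcal.
At 9 kcal/g: 747.1 ÷ 9 = 83.0111 g.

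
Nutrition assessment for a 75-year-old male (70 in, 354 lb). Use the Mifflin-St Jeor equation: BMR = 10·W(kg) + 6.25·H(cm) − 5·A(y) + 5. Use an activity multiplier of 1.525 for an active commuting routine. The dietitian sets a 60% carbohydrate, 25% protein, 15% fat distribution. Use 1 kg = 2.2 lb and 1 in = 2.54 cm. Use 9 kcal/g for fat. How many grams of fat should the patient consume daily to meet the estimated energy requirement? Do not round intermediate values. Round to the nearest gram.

Convert to metric: weight = 354 ÷ 2.2 = 160.9091 kg; height = 70 × 2.54 = 177.8 cm.
Mifflin-St Jeor (male): BMR = 10(160.9091) + 6.25(177.8) − 5(75) + 5 = 1609.0909 + 1111.25 − 375 + 5 = 2350.3409 kcal/day.
TEE = 2350.3409 × 1.525 = 3584.2699 kcal/day.
Fat energy = 15% × 3584.2699 = 537.6405 kcal.
Fat = 537.6405 ÷ 9 kcal/g = 59.7378 g.

60 g/day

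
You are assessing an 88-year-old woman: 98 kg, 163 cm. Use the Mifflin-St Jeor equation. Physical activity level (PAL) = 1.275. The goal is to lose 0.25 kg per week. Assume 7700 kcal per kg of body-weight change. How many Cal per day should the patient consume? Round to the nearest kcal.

1507 Cal per day

Mifflin-St Jeor (female): BMR = 10(98) + 6.25(163) − 5(88) − 161 = 980 + 1018.75 − 440 − 161 = 1397.75 kcal/day.
TEE = 1397.75 × 1.275 = 1782.1313 kcal/day.
Required daily deficit = 0.25 × 7700 ÷ 7 = 275 kcal/day.
Target intake = 1782.1313 − 275 = 1507.1313 kcal/day.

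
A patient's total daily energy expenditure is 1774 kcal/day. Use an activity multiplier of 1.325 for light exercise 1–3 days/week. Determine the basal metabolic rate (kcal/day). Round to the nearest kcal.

1339 kcal/day

BMR = TEE ÷ activity factor = 1774 ÷ 1.325 = 1338.8679 kcal/day.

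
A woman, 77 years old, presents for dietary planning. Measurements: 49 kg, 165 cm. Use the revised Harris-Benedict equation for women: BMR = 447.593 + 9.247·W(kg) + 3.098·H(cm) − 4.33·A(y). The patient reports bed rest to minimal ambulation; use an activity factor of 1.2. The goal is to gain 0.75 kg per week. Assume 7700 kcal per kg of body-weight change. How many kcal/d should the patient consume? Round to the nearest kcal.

Harris-Benedict: BMR = 447.593 + 9.247(49) + 3.098(165) − 4.33(77) = 1078.456 kcal/day.
TEE = 1078.456 × 1.2 = 1294.1472 kcal/day.
Required daily surplus = 0.75 × 7700 ÷ 7 = 825 kcal/day.
Target intake = 1294.1472 + 825 = 2119.1472 kcal/day.

2119 kcal/d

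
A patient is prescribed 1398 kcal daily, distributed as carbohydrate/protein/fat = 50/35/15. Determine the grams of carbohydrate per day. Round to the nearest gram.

Carbohydrate energy = 50% × 1398 = 699 kcal.
At 4 kcal/g: 699 ÷ 4 = 174.75 g.

175 g/day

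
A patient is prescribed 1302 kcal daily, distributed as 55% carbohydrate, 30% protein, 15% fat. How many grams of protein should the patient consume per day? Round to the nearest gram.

98 g/day

Protein energy = 30% × 1302 = 390.6 kcal.
At 4 kcal/g: 390.6 ÷ 4 = 97.65 g.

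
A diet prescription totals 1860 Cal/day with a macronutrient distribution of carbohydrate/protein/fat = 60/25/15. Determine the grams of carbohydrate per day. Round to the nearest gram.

279 g/day

Carbohydrate energy = 60% × 1860 = 1116 kcal.
At 4 kcal/g: 1116 ÷ 4 = 279 g.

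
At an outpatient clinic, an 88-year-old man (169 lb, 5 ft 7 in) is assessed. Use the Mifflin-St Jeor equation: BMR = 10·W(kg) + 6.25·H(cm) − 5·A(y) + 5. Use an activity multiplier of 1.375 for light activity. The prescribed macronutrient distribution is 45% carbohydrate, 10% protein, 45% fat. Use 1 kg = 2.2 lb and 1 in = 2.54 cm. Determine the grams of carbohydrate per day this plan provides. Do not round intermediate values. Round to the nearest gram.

216 g/day

Convert to metric: weight = 169 ÷ 2.2 = 76.8182 kg; height = (5×12 + 7) × 2.54 = 67 × 2.54 = 170.18 cm.
Mifflin-St Jeor (male): BMR = 10(76.8182) + 6.25(170.18) − 5(88) + 5 = 768.1818 + 1063.625 − 440 + 5 = 1396.8068 kcal/day.
TEE = 1396.8068 × 1.375 = 1920.6094 kcal/day.
Carbohydrate energy = 45% × 1920.6094 = 864.2742 kcal.
Carbohydrate = 864.2742 ÷ 4 kcal/g = 216.0686 g.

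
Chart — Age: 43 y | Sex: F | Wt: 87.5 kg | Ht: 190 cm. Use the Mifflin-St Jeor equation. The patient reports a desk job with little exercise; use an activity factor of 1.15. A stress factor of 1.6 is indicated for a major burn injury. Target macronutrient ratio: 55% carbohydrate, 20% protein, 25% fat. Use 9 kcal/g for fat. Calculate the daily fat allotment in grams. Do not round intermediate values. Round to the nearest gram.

Mifflin-St Jeor (female): BMR = 10(87.5) + 6.25(190) − 5(43) − 161 = 875 + 1187.5 − 215 − 161 = 1686.5 kcal/day.
TEE = 1686.5 × 1.15 = 1939.475 kcal/day.
With stress factor 1.6: 1939.475 × 1.6 = 3103.16 kcal/day.
Fat energy = 25% × 3103.16 = 775.79 kcal.
Fat = 775.79 ÷ 9 kcal/g = 86.1989 g.

86 g/day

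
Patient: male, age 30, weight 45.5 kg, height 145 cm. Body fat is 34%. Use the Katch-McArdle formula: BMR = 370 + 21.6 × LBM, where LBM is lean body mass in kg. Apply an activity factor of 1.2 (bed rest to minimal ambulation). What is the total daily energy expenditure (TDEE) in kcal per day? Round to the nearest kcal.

1222 kcal per day

LBM = 45.5 × (1 − 0.34) = 30.03 kg. Katch-McArdle: BMR = 370 + 21.6 × 30.03 = 1018.648 kcal/day.
TEE = BMR × activity factor = 1018.648 × 1.2 = 1222.3776 kcal/day.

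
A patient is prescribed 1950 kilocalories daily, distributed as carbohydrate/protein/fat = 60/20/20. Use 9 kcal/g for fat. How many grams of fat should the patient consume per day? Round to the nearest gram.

Fat energy = 20% × 1950 = 390 kcal.
At 9 kcal/g: 390 ÷ 9 = 43.3333 g.

43 g/day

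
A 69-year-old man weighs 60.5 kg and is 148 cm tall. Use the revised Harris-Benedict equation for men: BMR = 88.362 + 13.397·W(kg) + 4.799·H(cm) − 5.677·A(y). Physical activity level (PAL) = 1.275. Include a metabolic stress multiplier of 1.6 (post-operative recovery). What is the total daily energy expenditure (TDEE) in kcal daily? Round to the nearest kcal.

Harris-Benedict: BMR = 88.362 + 13.397(60.5) + 4.799(148) − 5.677(69) = 1217.4195 kcal/day.
TEE = BMR × activity factor = 1217.4195 × 1.275 = 1552.2099 kcal/day.
Apply stress factor: 1552.2099 × 1.6 = 2483.5358 kcal/day.

2484 kcal daily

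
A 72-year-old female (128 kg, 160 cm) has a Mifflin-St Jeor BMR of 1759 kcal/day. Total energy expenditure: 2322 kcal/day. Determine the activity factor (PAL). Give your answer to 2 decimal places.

Activity factor = TEE ÷ BMR = 2322 ÷ 1759 = 1.32.

1.32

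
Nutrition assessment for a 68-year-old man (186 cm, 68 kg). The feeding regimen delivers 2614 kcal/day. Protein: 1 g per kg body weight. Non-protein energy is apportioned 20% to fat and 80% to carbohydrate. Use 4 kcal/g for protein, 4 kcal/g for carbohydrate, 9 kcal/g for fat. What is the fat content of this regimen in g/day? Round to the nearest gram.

52 g/day

Protein = 1 × 68 = 68 g → 68 × 4 = 272 kcal.
Non-protein calories = 2614 − 272 = 2342 kcal.
Fat: 20% × 2342 = 468.4 kcal; carbohydrate: 1873.6 kcal.
Fat: 468.4 kcal ÷ 9 kcal/g = 52.0444 g.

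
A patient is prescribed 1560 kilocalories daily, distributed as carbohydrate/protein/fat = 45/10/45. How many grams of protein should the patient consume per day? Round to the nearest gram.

39 g/day

Protein energy = 10% × 1560 = 156 kcal.
At 4 kcal/g: 156 ÷ 4 = 39 g.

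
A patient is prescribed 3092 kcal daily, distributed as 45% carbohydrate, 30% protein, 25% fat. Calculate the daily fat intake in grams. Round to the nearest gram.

86 g/day

Fat energy = 25% × 3092 = 773 kcal.
At 9 kcal/g: 773 ÷ 9 = 85.8889 g.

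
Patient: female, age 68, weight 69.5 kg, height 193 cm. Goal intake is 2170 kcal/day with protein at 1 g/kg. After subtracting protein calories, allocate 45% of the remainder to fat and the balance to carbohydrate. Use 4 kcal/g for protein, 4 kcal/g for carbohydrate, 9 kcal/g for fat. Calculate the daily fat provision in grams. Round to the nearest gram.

Protein = 1 × 69.5 = 69.5 g → 69.5 × 4 = 278 kcal.
Non-protein calories = 2170 − 278 = 1892 kcal.
Fat: 45% × 1892 = 851.4 kcal; carbohydrate: 1040.6 kcal.
Fat: 851.4 kcal ÷ 9 kcal/g = 94.6 g.

95 g/day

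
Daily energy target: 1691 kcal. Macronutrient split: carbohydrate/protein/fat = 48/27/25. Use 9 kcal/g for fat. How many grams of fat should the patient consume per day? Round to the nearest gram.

Fat energy = 25% × 1691 = 422.75 kcal.
At 9 kcal/g: 422.75 ÷ 9 = 46.9722 g.

47 g/day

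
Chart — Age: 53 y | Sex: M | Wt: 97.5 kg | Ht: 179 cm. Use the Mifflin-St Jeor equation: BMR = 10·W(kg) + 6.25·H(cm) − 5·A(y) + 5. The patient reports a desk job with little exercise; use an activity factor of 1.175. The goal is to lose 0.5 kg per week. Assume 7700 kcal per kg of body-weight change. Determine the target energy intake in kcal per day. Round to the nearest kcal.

1605 kcal per day

Mifflin-St Jeor (male): BMR = 10(97.5) + 6.25(179) − 5(53) + 5 = 975 + 1118.75 − 265 + 5 = 1833.75 kcal/day.
TEE = 1833.75 × 1.175 = 2154.6563 kcal/day.
Required daily deficit = 0.5 × 7700 ÷ 7 = 550 kcal/day.
Target intake = 2154.6563 − 550 = 1604.6563 kcal/day.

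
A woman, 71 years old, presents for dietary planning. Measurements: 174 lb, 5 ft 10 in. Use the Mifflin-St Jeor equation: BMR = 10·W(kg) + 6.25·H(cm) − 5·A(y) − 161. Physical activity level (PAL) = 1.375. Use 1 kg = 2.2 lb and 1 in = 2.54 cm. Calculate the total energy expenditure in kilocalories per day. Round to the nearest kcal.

1906 kilocalories per day

Convert to metric: weight = 174 ÷ 2.2 = 79.0909 kg; height = (5×12 + 10) × 2.54 = 70 × 2.54 = 177.8 cm.
Mifflin-St Jeor (female): BMR = 10(79.0909) + 6.25(177.8) − 5(71) − 161 = 790.9091 + 1111.25 − 355 − 161 = 1386.1591 kcal/day.
TEE = BMR × activity factor = 1386.1591 × 1.375 = 1905.9688 kcal/day.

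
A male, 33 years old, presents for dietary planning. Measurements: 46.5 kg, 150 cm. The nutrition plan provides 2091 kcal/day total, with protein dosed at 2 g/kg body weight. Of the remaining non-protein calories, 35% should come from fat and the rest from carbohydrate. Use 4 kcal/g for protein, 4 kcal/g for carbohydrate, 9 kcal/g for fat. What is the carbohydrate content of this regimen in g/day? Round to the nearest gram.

279 g/day

Protein = 2 × 46.5 = 93 g → 93 × 4 = 372 kcal.
Non-protein calories = 2091 − 372 = 1719 kcal.
Fat: 35% × 1719 = 601.65 kcal; carbohydrate: 1117.35 kcal.
Carbohydrate: 1117.35 kcal ÷ 4 kcal/g = 279.3375 g.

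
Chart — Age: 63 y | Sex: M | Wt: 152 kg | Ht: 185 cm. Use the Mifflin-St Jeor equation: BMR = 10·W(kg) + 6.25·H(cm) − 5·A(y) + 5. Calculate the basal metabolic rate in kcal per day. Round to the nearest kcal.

Mifflin-St Jeor (male): BMR = 10(152) + 6.25(185) − 5(63) + 5 = 1520 + 1156.25 − 315 + 5 = 2366.25 kcal/day.

2366 kcal per day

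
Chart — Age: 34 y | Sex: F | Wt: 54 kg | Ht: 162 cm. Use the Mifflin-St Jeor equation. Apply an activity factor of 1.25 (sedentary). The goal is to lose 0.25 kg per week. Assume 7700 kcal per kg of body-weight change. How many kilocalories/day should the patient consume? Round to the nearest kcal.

1252 kilocalories/day

Mifflin-St Jeor (female): BMR = 10(54) + 6.25(162) − 5(34) − 161 = 540 + 1012.5 − 170 − 161 = 1221.5 kcal/day.
TEE = 1221.5 × 1.25 = 1526.875 kcal/day.
Required daily deficit = 0.25 × 7700 ÷ 7 = 275 kcal/day.
Target intake = 1526.875 − 275 = 1251.875 kcal/day.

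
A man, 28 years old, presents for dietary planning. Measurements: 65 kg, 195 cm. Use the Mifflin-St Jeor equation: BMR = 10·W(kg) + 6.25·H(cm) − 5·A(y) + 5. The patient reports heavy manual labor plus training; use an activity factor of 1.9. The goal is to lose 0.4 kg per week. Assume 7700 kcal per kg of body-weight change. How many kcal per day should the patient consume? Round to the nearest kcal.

Mifflin-St Jeor (male): BMR = 10(65) + 6.25(195) − 5(28) + 5 = 650 + 1218.75 − 140 + 5 = 1733.75 kcal/day.
TEE = 1733.75 × 1.9 = 3294.125 kcal/day.
Required daily deficit = 0.4 × 7700 ÷ 7 = 440 kcal/day.
Target intake = 3294.125 − 440 = 2854.125 kcal/day.

2854 kcal per day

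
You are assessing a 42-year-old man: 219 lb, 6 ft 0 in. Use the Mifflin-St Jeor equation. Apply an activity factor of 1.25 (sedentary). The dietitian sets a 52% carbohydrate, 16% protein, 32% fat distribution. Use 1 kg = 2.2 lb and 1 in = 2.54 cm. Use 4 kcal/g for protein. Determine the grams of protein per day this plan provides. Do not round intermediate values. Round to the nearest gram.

Convert to metric: weight = 219 ÷ 2.2 = 99.5455 kg; height = (6×12 + 0) × 2.54 = 72 × 2.54 = 182.88 cm.
Mifflin-St Jeor (male): BMR = 10(99.5455) + 6.25(182.88) − 5(42) + 5 = 995.4545 + 1143 − 210 + 5 = 1933.4545 kcal/day.
TEE = 1933.4545 × 1.25 = 2416.8182 kcal/day.
Protein energy = 16% × 2416.8182 = 386.6909 kcal.
Protein = 386.6909 ÷ 4 kcal/g = 96.6727 g.

97 g/day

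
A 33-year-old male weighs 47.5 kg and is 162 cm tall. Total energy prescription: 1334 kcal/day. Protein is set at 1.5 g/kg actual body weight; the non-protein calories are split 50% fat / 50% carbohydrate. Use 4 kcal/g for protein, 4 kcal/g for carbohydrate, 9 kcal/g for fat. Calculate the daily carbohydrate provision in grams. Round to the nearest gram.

131 g/day

Protein = 1.5 × 47.5 = 71.25 g → 71.25 × 4 = 285 kcal.
Non-protein calories = 1334 − 285 = 1049 kcal.
Fat: 50% × 1049 = 524.5 kcal; carbohydrate: 524.5 kcal.
Carbohydrate: 524.5 kcal ÷ 4 kcal/g = 131.125 g.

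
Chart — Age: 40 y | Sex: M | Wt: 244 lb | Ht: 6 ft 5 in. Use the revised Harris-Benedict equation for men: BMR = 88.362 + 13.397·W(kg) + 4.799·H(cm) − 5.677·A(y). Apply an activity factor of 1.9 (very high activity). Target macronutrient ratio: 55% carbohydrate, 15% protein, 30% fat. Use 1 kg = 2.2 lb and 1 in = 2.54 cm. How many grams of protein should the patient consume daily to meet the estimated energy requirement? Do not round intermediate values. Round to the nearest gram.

Convert to metric: weight = 244 ÷ 2.2 = 110.9091 kg; height = (6×12 + 5) × 2.54 = 77 × 2.54 = 195.58 cm.
Harris-Benedict: BMR = 88.362 + 13.397(110.9091) + 4.799(195.58) − 5.677(40) = 2285.7195 kcal/day.
TEE = 2285.7195 × 1.9 = 4342.8671 kcal/day.
Protein energy = 15% × 4342.8671 = 651.4301 kcal.
Protein = 651.4301 ÷ 4 kcal/g = 162.8575 g.

163 g/day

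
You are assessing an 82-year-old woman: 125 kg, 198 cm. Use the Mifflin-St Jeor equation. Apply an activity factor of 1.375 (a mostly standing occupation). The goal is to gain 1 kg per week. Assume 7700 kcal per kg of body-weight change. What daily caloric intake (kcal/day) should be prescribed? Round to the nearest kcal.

Mifflin-St Jeor (female): BMR = 10(125) + 6.25(198) − 5(82) − 161 = 1250 + 1237.5 − 410 − 161 = 1916.5 kcal/day.
TEE = 1916.5 × 1.375 = 2635.1875 kcal/day.
Required daily surplus = 1 × 7700 ÷ 7 = 1100 kcal/day.
Target intake = 2635.1875 + 1100 = 3735.1875 kcal/day.

3735 kcal/day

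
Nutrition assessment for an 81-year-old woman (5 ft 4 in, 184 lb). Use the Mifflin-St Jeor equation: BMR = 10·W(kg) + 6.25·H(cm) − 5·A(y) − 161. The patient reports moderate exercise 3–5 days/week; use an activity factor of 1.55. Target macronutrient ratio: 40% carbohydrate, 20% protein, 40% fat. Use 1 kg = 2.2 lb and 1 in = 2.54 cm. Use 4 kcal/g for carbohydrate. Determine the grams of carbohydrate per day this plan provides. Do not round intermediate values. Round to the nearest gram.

199 g/day

Convert to metric: weight = 184 ÷ 2.2 = 83.6364 kg; height = (5×12 + 4) × 2.54 = 64 × 2.54 = 162.56 cm.
Mifflin-St Jeor (female): BMR = 10(83.6364) + 6.25(162.56) − 5(81) − 161 = 836.3636 + 1016 − 405 − 161 = 1286.3636 kcal/day.
TEE = 1286.3636 × 1.55 = 1993.8636 kcal/day.
Carbohydrate energy = 40% × 1993.8636 = 797.5455 kcal.
Carbohydrate = 797.5455 ÷ 4 kcal/g = 199.3864 g.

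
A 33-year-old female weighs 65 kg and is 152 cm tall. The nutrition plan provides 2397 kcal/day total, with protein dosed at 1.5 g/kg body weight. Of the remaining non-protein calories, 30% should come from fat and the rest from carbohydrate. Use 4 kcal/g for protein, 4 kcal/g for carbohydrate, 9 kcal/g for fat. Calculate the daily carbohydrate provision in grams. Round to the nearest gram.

351 g/day

Protein = 1.5 × 65 = 97.5 g → 97.5 × 4 = 390 kcal.
Non-protein calories = 2397 − 390 = 2007 kcal.
Fat: 30% × 2007 = 602.1 kcal; carbohydrate: 1404.9 kcal.
Carbohydrate: 1404.9 kcal ÷ 4 kcal/g = 351.225 g.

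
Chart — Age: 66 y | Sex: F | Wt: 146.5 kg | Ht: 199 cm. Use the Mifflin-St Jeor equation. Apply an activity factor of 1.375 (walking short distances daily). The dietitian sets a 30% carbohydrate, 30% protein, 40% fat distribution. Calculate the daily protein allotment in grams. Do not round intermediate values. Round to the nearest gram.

229 g/day

Mifflin-St Jeor (female): BMR = 10(146.5) + 6.25(199) − 5(66) − 161 = 1465 + 1243.75 − 330 − 161 = 2217.75 kcal/day.
TEE = 2217.75 × 1.375 = 3049.4063 kcal/day.
Protein energy = 30% × 3049.4063 = 914.8219 kcal.
Protein = 914.8219 ÷ 4 kcal/g = 228.7055 g.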